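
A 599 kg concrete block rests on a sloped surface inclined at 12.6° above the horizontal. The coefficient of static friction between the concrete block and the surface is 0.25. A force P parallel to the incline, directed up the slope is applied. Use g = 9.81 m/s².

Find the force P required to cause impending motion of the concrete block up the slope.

At impending motion up the slope, friction acts down-slope at its limit: f = μ_s N.
P is parallel to the surface, so N = m g cos θ = 5730 N.
Along the incline: P = m g sin θ + μ_s N = 1280 + 0.25×5730 = 2720 N.

P ≈ 2720 N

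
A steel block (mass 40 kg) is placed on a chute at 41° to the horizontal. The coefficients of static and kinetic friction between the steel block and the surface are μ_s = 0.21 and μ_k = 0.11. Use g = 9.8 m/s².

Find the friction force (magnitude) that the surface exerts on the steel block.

Normal force: N = m g cos θ = 40 × 9.8 × cos 41° = 295.8 N.
Along the slope the weight component is m g sin θ = 257.2 N; friction must supply exactly this, acting up-slope.
Maximum static friction available: μ_s N = 0.21 × 295.8 = 62.13 N.
Since |257.2| > 62.13 N, static friction cannot hold it; the steel block slides down the incline and kinetic friction applies: f = μ_k N = 0.11 × 295.8 = 32.5 N.

f ≈ 32.5 N (up the incline)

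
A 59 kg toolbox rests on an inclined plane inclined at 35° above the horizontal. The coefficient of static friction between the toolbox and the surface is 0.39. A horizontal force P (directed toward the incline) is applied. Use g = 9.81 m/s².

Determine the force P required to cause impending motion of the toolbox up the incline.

P ≈ 868 N

At impending motion up the slope, friction acts down-slope at its limit: f = μ_s N.
Perpendicular to the incline: N = m g cos θ + P sin θ.
Along the incline: P cos θ = m g sin θ + μ_s N = m g sin θ + μ_s (m g cos θ + P sin θ).
Solving, P (cos θ − μ_s sin θ) = m g (sin θ + μ_s cos θ), so P = 59×9.81×(sin 35° + 0.39 cos 35°)/(cos 35° − 0.39 sin 35°) = 579×0.893/0.5955 = 868 N.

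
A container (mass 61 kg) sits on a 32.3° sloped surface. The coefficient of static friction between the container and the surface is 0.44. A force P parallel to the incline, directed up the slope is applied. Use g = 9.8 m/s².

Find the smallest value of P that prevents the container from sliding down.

P_min ≈ 97.1 N

The container tends to slide down (tan θ > μ_s), so at the point of impending slip friction acts up-slope at its limit: f = μ_s N.
P is parallel to the surface, so N = m g cos θ = 505 N.
Along the incline: P + μ_s N = m g sin θ, so P = 319 − 0.44×505 = 97.1 N.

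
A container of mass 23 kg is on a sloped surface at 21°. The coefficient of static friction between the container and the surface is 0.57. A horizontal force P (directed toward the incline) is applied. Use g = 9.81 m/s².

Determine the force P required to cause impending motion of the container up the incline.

P ≈ 276 N

At impending motion up the slope, friction acts down-slope at its limit: f = μ_s N.
Perpendicular to the incline: N = m g cos θ + P sin θ.
Along the incline: P cos θ = m g sin θ + μ_s N = m g sin θ + μ_s (m g cos θ + P sin θ).
Solving, P (cos θ − μ_s sin θ) = m g (sin θ + μ_s cos θ), so P = 23×9.81×(sin 21° + 0.57 cos 21°)/(cos 21° − 0.57 sin 21°) = 226×0.8905/0.7293 = 276 N.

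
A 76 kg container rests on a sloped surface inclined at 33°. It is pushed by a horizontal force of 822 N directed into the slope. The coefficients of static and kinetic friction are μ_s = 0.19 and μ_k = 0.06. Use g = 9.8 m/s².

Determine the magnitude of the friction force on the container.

f ≈ 64.3 N (down the incline)

Resolve perpendicular to the incline: N = m g cos θ + P sin θ = 76×9.8×cos 33° + 822×sin 33° = 1072 N.
Along the incline, the net driving force (taking up-slope positive) is P cos θ − m g sin θ = 689.4 − 405.6 = 283.7 N, so equilibrium requires friction f = -283.7 N (down-slope).
Maximum static friction: μ_s N = 0.19 × 1072 = 203.7 N.
The required 283.7 N exceeds the static limit, so the container slides up-slope and f = μ_k N = 0.06×1072 = 64.3 N.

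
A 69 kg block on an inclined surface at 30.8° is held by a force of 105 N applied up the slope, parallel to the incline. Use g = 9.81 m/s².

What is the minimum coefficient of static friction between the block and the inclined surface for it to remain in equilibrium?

N = m g cos θ = 581.4 N.
Friction must make up the shortfall along the incline: f = m g sin θ − P = 346.6 − 105 = 241.6 N.
At the threshold f = μ_s N, so μ_s,min = 241.6/581.4 = 0.416.

μ_s,min ≈ 0.416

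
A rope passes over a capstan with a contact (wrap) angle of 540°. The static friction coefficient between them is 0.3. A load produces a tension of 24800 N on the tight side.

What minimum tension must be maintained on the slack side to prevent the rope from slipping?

T_min ≈ 1470 N

Capstan equation at impending slip: T_tight/T_slack = e^{μβ}.
β = 540° = 9.425 rad; e^{μβ} = e^{0.3×9.425} = 16.9.
T_slack = T_tight / e^{μβ} = 24800 / 16.9 = 1470 N.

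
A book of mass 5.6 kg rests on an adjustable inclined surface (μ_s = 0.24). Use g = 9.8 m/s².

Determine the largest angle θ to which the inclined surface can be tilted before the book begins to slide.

At the slip threshold, m g sin θ = μ_s · m g cos θ, so tan θ = μ_s.
θ_max = arctan(0.24) = 13.5°.

θ_max ≈ 13.5°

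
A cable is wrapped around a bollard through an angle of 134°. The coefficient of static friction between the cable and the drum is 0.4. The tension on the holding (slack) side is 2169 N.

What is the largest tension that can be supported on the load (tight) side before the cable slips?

T_max ≈ 5530 N

At impending slip the capstan equation gives T₂/T₁ = e^{μβ} with β in radians.
β = 134° × π/180 = 2.339 rad.
e^{μβ} = e^{0.4×2.339} = 2.548.
T₂ = T₁ · e^{μβ} = 2169 × 2.548 = 5530 N.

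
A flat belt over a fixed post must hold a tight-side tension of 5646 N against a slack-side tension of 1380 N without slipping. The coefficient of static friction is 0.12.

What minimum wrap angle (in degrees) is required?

T₂/T₁ = e^{μβ} → β = ln(T₂/T₁)/μ.
β = ln(5646/1380)/0.12 = 1.409/0.12 = 11.74 rad.
In degrees: β = 11.74 × 180/π = 673°.

β_min ≈ 673°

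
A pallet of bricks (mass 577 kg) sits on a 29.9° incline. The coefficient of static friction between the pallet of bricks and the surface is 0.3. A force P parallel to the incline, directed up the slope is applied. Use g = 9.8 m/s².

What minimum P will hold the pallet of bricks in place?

The pallet of bricks tends to slide down (tan θ > μ_s), so at the point of impending slip friction acts up-slope at its limit: f = μ_s N.
P is parallel to the surface, so N = m g cos θ = 4900 N.
Along the incline: P + μ_s N = m g sin θ, so P = 2820 − 0.3×4900 = 1350 N.

P_min ≈ 1350 N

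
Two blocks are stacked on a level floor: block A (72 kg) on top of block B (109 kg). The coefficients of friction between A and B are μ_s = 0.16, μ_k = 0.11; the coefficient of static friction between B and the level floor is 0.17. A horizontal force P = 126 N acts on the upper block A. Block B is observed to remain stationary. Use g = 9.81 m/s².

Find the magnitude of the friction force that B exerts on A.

Between the blocks, N₁ = m_A g = 706.3 N.
So the A–B interface can sustain at most μ_s N₁ = 113 N of static friction.
P = 126 N exceeds that limit, so A slips over B and the interface friction becomes kinetic: f₁ = μ_k N₁ = 0.11×706.3 = 77.7 N.
By Newton's third law B feels 77.7 N forward from A. With B stationary, the floor's static friction on B balances it: f₂ = 77.7 N (well within μ_s(m_A+m_B)g = 301.9 N).

f ≈ 77.7 N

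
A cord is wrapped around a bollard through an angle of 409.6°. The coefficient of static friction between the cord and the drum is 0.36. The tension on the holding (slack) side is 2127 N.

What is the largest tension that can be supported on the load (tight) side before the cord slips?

T_max ≈ 27900 N

At impending slip the capstan equation gives T₂/T₁ = e^{μβ} with β in radians.
β = 409.6° × π/180 = 7.149 rad.
e^{μβ} = e^{0.36×7.149} = 13.11.
T₂ = T₁ · e^{μβ} = 2127 × 13.11 = 27900 N.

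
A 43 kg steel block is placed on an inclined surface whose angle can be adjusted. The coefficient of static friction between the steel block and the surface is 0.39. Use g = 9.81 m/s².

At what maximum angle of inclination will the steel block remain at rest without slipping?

θ_max ≈ 21.3°

At the slip threshold, m g sin θ = μ_s · m g cos θ, so tan θ = μ_s.
θ_max = arctan(0.39) = 21.3°.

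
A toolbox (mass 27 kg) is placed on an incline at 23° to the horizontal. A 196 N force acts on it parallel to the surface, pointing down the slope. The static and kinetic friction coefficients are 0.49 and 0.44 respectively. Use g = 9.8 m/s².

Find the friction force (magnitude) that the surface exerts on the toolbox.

The normal reaction is N = m g cos θ = 243.6 N.
For equilibrium along the incline the friction force must supply f = m g sin θ + P = 103.4 + 196 = 299.4 N (positive meaning up-slope).
Static friction can supply at most μ_s N = 119.3 N.
|299.4| exceeds 119.3 N, so the toolbox slips down-slope; friction is kinetic, f = μ_k N = 0.44×243.6 = 107 N.

f ≈ 107 N (up the incline)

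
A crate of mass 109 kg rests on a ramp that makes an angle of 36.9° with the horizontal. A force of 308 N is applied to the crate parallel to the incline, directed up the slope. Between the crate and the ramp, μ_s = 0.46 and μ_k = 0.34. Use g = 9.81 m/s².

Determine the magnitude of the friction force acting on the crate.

Normal force: N = m g cos θ = 109 × 9.81 × cos 36.9° = 855.1 N.
Parallel to the incline, ΣF = 0 gives f = m g sin θ − P = 642 − 308 = 334 N (up-slope positive).
Maximum static friction available: μ_s N = 0.46 × 855.1 = 393.3 N.
Since |334| ≤ 393.3 N, static friction is sufficient; f equals the required value, not μ_s N.

f ≈ 334 N (up the incline)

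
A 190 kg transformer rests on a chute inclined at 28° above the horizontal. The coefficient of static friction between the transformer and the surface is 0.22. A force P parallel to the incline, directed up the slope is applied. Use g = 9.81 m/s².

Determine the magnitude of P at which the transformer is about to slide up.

At impending motion up the slope, friction acts down-slope at its limit: f = μ_s N.
P is parallel to the surface, so N = m g cos θ = 1650 N.
Along the incline: P = m g sin θ + μ_s N = 875 + 0.22×1650 = 1240 N.

P ≈ 1240 N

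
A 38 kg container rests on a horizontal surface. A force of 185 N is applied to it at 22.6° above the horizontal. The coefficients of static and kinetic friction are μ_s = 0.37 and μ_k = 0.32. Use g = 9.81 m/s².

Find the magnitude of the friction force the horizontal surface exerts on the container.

f ≈ 96.5 N

The vertical component of P reduces the normal force: N = m g − P sin α = 372.8 − 71.09 = 301.7 N.
Horizontally, friction must balance P cos α = 170.8 N.
The static-friction limit is μ_s N = 111.6 N.
170.8 > 111.6 N → the container slides; f = μ_k N = 0.32×301.7 = 96.5 N.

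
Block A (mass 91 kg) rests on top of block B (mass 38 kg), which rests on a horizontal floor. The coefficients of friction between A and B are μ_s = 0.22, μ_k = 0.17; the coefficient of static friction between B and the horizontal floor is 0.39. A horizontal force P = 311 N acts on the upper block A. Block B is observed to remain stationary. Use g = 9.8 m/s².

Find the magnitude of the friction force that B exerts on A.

The normal force B exerts on A is simply A's weight, N₁ = 891.8 N.
So the A–B interface can sustain at most μ_s N₁ = 196.2 N of static friction.
Since P = 311 N > 196.2 N, A slides on B; the A–B friction is kinetic: f₁ = μ_k N₁ = 0.17×891.8 = 152 N.
By Newton's third law B feels 152 N forward from A. With B stationary, the floor's static friction on B balances it: f₂ = 152 N (well within μ_s(m_A+m_B)g = 493 N).

f ≈ 152 N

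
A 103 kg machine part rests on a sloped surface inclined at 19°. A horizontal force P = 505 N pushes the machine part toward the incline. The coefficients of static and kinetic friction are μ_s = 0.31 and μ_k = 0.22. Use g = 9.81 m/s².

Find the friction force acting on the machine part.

f ≈ 149 N (down the incline)

Resolve perpendicular to the incline: N = m g cos θ + P sin θ = 103×9.81×cos 19° + 505×sin 19° = 1120 N.
Parallel to the incline: P cos θ − m g sin θ = 477.5 − 329 = 148.5 N; the friction needed to balance this is 148.5 N acting down the slope.
Maximum static friction: μ_s N = 0.31 × 1120 = 347.1 N.
Since 148.5 N is within the 347.1 N limit, the machine part stays put and friction is exactly 149 N.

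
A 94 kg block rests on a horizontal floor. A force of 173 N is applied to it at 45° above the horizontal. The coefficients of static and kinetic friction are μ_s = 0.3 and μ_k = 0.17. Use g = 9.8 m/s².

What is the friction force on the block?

Vertical equilibrium gives N = m g − P sin α = 798.9 N.
For equilibrium, f = P cos α = 173×cos 45° = 122.3 N.
The static-friction limit is μ_s N = 239.7 N.
122.3 ≤ 239.7 N → static; friction equals the required 122 N.

f ≈ 122 N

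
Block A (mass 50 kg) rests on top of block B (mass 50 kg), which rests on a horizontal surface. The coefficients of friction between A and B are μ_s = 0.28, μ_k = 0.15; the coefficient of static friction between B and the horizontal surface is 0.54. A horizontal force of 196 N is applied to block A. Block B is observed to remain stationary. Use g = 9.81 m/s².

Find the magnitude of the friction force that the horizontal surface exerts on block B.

Normal force at the A–B interface: N₁ = m_A g = 490.5 N.
Maximum static friction on A from B: μ_s N₁ = 0.28×490.5 = 137.3 N.
P = 196 N exceeds that limit, so A slips over B and the interface friction becomes kinetic: f₁ = μ_k N₁ = 0.15×490.5 = 73.6 N.
By Newton's third law B feels 73.6 N forward from A. With B stationary, the floor's static friction on B balances it: f₂ = 73.6 N (well within μ_s(m_A+m_B)g = 529.7 N).

f ≈ 73.6 N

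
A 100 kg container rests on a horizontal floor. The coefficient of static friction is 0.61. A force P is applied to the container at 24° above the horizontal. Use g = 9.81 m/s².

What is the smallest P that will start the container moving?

N = m g − P sin α (the pull lifts the container).
At impending slip, P cos α = μ_s N = μ_s (m g − P sin α).
Solving: P (cos α + μ_s sin α) = μ_s m g → P = 0.61×981/(cos 24° + 0.61 sin 24°) = 598/1.162 = 515 N.

P ≈ 515 N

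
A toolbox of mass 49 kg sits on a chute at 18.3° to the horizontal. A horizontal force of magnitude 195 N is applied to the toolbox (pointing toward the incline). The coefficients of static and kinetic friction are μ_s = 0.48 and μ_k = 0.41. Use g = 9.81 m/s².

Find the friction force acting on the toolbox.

f ≈ 34.2 N (down the incline)

Resolve perpendicular to the incline: N = m g cos θ + P sin θ = 49×9.81×cos 18.3° + 195×sin 18.3° = 517.6 N.
Along the incline, the net driving force (taking up-slope positive) is P cos θ − m g sin θ = 185.1 − 150.9 = 34.2 N, so equilibrium requires friction f = -34.2 N (down-slope).
Maximum static friction: μ_s N = 0.48 × 517.6 = 248.5 N.
|f_req| = 34.2 ≤ 248.5 N → the toolbox is in equilibrium; friction equals the required value.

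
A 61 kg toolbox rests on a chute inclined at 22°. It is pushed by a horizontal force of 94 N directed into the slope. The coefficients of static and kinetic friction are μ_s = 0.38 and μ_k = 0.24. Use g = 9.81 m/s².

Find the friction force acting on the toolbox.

f ≈ 137 N (up the incline)

Resolve perpendicular to the incline: N = m g cos θ + P sin θ = 61×9.81×cos 22° + 94×sin 22° = 590 N.
Along the incline, the net driving force (taking up-slope positive) is P cos θ − m g sin θ = 87.16 − 224.2 = -137 N, so equilibrium requires friction f = 137 N (up-slope).
The limit of static friction is μ_s N = 224.2 N.
Since 137 N is within the 224.2 N limit, the toolbox stays put and friction is exactly 137 N.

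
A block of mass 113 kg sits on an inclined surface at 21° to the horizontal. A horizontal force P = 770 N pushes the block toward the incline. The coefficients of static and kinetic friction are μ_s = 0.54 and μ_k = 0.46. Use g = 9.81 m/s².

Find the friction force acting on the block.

The horizontal push has a component P sin θ into the surface, so N = m g cos θ + P sin θ = 1035 + 275.9 = 1311 N.
Along the incline, the net driving force (taking up-slope positive) is P cos θ − m g sin θ = 718.9 − 397.3 = 321.6 N, so equilibrium requires friction f = -321.6 N (down-slope).
The limit of static friction is μ_s N = 707.9 N.
Since 321.6 N is within the 707.9 N limit, the block stays put and friction is exactly 322 N.

f ≈ 322 N (down the incline)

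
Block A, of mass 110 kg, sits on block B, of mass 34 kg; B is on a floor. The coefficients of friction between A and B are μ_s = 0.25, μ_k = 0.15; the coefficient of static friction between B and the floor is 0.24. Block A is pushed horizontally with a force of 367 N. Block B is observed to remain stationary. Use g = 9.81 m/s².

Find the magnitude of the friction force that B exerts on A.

f ≈ 162 N

The normal force B exerts on A is simply A's weight, N₁ = 1079 N.
So the A–B interface can sustain at most μ_s N₁ = 269.8 N of static friction.
Since P = 367 N > 269.8 N, A slides on B; the A–B friction is kinetic: f₁ = μ_k N₁ = 0.15×1079 = 162 N.
By Newton's third law B feels 162 N forward from A. With B stationary, the floor's static friction on B balances it: f₂ = 162 N (well within μ_s(m_A+m_B)g = 339 N).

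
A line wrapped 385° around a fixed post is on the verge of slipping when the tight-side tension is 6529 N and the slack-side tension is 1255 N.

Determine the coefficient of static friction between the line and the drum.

μ ≈ 0.245

T₂/T₁ = e^{μβ} → μ = ln(T₂/T₁)/β.
β = 385° = 6.72 rad.
μ = ln(6529/1255)/6.72 = ln(5.202)/6.72 = 0.245.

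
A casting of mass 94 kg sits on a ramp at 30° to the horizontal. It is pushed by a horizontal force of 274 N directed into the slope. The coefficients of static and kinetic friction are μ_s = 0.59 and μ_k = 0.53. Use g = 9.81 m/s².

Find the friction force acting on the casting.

Normal direction: N = m g cos θ + P sin θ = 935.6 N.
Along the incline, the net driving force (taking up-slope positive) is P cos θ − m g sin θ = 237.3 − 461.1 = -223.8 N, so equilibrium requires friction f = 223.8 N (up-slope).
Maximum static friction: μ_s N = 0.59 × 935.6 = 552 N.
|f_req| = 223.8 ≤ 552 N → the casting is in equilibrium; friction equals the required value.

f ≈ 224 N (up the incline)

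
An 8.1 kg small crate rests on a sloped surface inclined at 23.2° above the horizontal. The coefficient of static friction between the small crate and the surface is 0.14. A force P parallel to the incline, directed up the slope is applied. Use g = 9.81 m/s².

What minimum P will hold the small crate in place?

The small crate tends to slide down (tan θ > μ_s), so at the point of impending slip friction acts up-slope at its limit: f = μ_s N.
P is parallel to the surface, so N = m g cos θ = 73 N.
Along the incline: P + μ_s N = m g sin θ, so P = 31.3 − 0.14×73 = 21.1 N.

P_min ≈ 21.1 N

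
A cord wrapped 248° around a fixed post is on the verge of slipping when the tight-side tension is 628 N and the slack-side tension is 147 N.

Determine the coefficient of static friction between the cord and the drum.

μ ≈ 0.335

T₂/T₁ = e^{μβ} → μ = ln(T₂/T₁)/β.
β = 248° = 4.328 rad.
μ = ln(628/147)/4.328 = ln(4.272)/4.328 = 0.335.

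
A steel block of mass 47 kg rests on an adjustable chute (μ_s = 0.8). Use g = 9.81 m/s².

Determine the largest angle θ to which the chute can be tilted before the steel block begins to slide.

θ_max ≈ 38.7°

At the slip threshold, m g sin θ = μ_s · m g cos θ, so tan θ = μ_s.
θ_max = arctan(0.8) = 38.7°.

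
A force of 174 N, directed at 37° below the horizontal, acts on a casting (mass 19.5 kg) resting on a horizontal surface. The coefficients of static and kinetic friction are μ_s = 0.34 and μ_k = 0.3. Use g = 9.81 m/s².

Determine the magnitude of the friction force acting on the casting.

f ≈ 88.8 N

Vertical equilibrium gives N = m g + P sin α = 296 N.
For equilibrium, f = P cos α = 174×cos 37° = 139 N.
μ_s N = 0.34 × 296 = 100.6 N.
The required friction exceeds μ_s N, so the casting moves and f = μ_k N = 88.8 N.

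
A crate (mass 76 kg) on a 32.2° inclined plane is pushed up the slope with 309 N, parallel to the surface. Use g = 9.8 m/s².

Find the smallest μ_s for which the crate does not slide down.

N = m g cos θ = 630.2 N.
Friction must make up the shortfall along the incline: f = m g sin θ − P = 396.9 − 309 = 87.89 N.
At the threshold f = μ_s N, so μ_s,min = 87.89/630.2 = 0.139.

μ_s,min ≈ 0.139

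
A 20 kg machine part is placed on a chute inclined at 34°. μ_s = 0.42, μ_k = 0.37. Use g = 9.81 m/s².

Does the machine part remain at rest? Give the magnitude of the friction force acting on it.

N = m g cos θ = 163 N.
Down-slope weight component: m g sin θ = 110 N.
μ_s N = 68.3 N.
110 > 68.3 N, so it slides; kinetic friction f = μ_k N = 0.37×163 = 60.2 N.

f ≈ 60.2 N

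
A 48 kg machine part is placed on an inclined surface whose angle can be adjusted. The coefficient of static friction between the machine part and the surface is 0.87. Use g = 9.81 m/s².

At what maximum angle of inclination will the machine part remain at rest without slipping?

θ_max ≈ 41°

At the slip threshold, m g sin θ = μ_s · m g cos θ, so tan θ = μ_s.
θ_max = arctan(0.87) = 41°.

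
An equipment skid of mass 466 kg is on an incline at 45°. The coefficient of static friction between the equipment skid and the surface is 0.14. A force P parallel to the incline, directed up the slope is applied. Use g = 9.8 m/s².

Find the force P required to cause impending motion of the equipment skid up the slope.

At impending motion up the slope, friction acts down-slope at its limit: f = μ_s N.
P is parallel to the surface, so N = m g cos θ = 3230 N.
Along the incline: P = m g sin θ + μ_s N = 3230 + 0.14×3230 = 3680 N.

P ≈ 3680 N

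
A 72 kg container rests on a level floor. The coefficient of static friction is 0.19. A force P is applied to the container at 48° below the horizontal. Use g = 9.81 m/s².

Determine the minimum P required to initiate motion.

P ≈ 254 N

N = m g + P sin α (the push presses the container into the level floor).
At impending slip, P cos α = μ_s N = μ_s (m g + P sin α).
Solving: P (cos α − μ_s sin α) = μ_s m g → P = 0.19×706/(cos 48° − 0.19 sin 48°) = 134/0.5279 = 254 N.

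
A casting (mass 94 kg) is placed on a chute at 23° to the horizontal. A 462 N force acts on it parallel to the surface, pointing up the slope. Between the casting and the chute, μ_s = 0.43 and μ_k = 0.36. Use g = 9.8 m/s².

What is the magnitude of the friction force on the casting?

f ≈ 102 N (down the incline)

Normal force: N = m g cos θ = 94 × 9.8 × cos 23° = 848 N.
For equilibrium along the incline the friction force must supply f = m g sin θ − P = 359.9 − 462 = -102.1 N (positive meaning up-slope).
Maximum static friction available: μ_s N = 0.43 × 848 = 364.6 N.
Since |-102.1| ≤ 364.6 N, the casting remains in static equilibrium and friction takes exactly the required value.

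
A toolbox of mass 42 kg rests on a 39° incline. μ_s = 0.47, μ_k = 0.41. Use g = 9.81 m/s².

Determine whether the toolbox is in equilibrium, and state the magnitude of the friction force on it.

f ≈ 131 N

N = m g cos θ = 320 N.
Down-slope weight component: m g sin θ = 259 N.
μ_s N = 150 N.
259 > 150 N, so it slides; kinetic friction f = μ_k N = 0.41×320 = 131 N.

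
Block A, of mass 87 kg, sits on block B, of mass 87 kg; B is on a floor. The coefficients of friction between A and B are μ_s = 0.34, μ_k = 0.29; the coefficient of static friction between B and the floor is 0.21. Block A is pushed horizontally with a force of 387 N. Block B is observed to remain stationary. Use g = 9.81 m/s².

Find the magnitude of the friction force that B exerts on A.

f ≈ 248 N

Between the blocks, N₁ = m_A g = 853.5 N.
So the A–B interface can sustain at most μ_s N₁ = 290.2 N of static friction.
Since P = 387 N > 290.2 N, A slides on B; the A–B friction is kinetic: f₁ = μ_k N₁ = 0.29×853.5 = 248 N.
By Newton's third law B feels 248 N forward from A. With B stationary, the floor's static friction on B balances it: f₂ = 248 N (well within μ_s(m_A+m_B)g = 358.5 N).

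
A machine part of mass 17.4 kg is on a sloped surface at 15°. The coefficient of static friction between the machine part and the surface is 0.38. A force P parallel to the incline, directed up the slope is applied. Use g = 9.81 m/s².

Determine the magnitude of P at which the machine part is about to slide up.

P ≈ 107 N

At impending motion up the slope, friction acts down-slope at its limit: f = μ_s N.
P is parallel to the surface, so N = m g cos θ = 165 N.
Along the incline: P = m g sin θ + μ_s N = 44.2 + 0.38×165 = 107 N.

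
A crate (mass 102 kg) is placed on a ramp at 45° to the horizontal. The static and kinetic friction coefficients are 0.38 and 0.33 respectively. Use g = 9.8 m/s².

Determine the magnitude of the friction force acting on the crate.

f ≈ 233 N (up the incline)

Perpendicular to the surface, N = m g cos θ = 102·9.8·cos 45° = 706.8 N.
For equilibrium along the incline, friction must balance the weight component: f = m g sin θ = 706.8 N up the slope.
Maximum static friction available: μ_s N = 0.38 × 706.8 = 268.6 N.
|706.8| exceeds 268.6 N, so the crate slips down-slope; friction is kinetic, f = μ_k N = 0.33×706.8 = 233 N.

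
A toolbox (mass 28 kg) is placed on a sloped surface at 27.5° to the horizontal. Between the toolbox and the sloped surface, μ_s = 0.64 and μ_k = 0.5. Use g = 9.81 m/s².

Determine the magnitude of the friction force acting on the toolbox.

Perpendicular to the surface, N = m g cos θ = 28·9.81·cos 27.5° = 243.6 N.
Along the slope the weight component is m g sin θ = 126.8 N; friction must supply exactly this, acting up-slope.
The static-friction ceiling is μ_s N = 0.64 × 243.6 = 155.9 N.
Since |126.8| ≤ 155.9 N, no slip — friction simply equals what equilibrium demands.

f ≈ 127 N (up the incline)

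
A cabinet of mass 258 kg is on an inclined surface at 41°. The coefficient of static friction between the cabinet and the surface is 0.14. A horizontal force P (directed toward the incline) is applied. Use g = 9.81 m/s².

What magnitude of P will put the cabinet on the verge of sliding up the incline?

At impending motion up the slope, friction acts down-slope at its limit: f = μ_s N.
Perpendicular to the incline: N = m g cos θ + P sin θ.
Along the incline: P cos θ = m g sin θ + μ_s N = m g sin θ + μ_s (m g cos θ + P sin θ).
Solving, P (cos θ − μ_s sin θ) = m g (sin θ + μ_s cos θ), so P = 258×9.81×(sin 41° + 0.14 cos 41°)/(cos 41° − 0.14 sin 41°) = 2530×0.7617/0.6629 = 2910 N.

P ≈ 2910 N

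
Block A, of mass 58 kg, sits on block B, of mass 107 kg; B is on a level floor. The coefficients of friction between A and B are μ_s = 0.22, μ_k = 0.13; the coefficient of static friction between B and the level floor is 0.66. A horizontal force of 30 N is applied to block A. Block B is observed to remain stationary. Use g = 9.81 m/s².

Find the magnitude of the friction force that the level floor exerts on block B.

Normal force at the A–B interface: N₁ = m_A g = 569 N.
So the A–B interface can sustain at most μ_s N₁ = 125.2 N of static friction.
Since P = 30 N ≤ 125.2 N, A does not slip on B; friction on A equals P = 30 N.
B experiences an equal 30 N forward from A (third law). B is in equilibrium, so the floor supplies f₂ = 30 N of static friction (limit μ_s(m_A+m_B)g = 1068 N, not exceeded).

f ≈ 30 N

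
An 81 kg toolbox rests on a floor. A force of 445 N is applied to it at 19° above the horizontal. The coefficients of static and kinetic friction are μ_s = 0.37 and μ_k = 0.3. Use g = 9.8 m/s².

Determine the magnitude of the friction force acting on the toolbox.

N = m g − P sin α = 793.8 − 445×sin 19° = 648.9 N.
Horizontally, friction must balance P cos α = 420.8 N.
The static-friction limit is μ_s N = 240.1 N.
The required friction exceeds μ_s N, so the toolbox moves and f = μ_k N = 195 N.

f ≈ 195 N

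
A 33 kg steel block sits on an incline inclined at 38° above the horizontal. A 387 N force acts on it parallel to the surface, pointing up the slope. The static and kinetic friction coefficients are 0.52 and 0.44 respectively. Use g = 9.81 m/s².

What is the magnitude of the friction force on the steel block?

Perpendicular to the surface, N = m g cos θ = 33·9.81·cos 38° = 255.1 N.
Parallel to the incline, ΣF = 0 gives f = m g sin θ − P = 199.3 − 387 = -187.7 N (up-slope positive).
The static-friction ceiling is μ_s N = 0.52 × 255.1 = 132.7 N.
Since |-187.7| > 132.7 N, static friction cannot hold it; the steel block slides up the incline and kinetic friction applies: f = μ_k N = 0.44 × 255.1 = 112 N.

f ≈ 112 N (down the incline)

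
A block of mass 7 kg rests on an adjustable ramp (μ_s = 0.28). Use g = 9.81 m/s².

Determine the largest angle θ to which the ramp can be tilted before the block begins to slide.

θ_max ≈ 15.6°

At the slip threshold, m g sin θ = μ_s · m g cos θ, so tan θ = μ_s.
θ_max = arctan(0.28) = 15.6°.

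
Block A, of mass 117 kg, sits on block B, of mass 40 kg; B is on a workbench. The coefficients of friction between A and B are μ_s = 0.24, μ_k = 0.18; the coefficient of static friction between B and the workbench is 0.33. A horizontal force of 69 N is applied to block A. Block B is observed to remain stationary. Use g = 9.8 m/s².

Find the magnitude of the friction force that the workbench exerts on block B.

The normal force B exerts on A is simply A's weight, N₁ = 1147 N.
Maximum static friction on A from B: μ_s N₁ = 0.24×1147 = 275.2 N.
P = 69 N is within that limit, so A and B move together (both at rest); the A–B friction is simply f₁ = P = 69 N.
By Newton's third law B feels 69 N forward from A. With B stationary, the floor's static friction on B balances it: f₂ = 69 N (well within μ_s(m_A+m_B)g = 507.7 N).

f ≈ 69 N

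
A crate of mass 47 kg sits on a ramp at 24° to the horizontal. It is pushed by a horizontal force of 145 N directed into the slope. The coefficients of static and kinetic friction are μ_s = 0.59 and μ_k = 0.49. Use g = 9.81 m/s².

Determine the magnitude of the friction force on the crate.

The horizontal push has a component P sin θ into the surface, so N = m g cos θ + P sin θ = 421.2 + 58.98 = 480.2 N.
Along the incline, the net driving force (taking up-slope positive) is P cos θ − m g sin θ = 132.5 − 187.5 = -55.07 N, so equilibrium requires friction f = 55.07 N (up-slope).
Maximum static friction: μ_s N = 0.59 × 480.2 = 283.3 N.
|f_req| = 55.07 ≤ 283.3 N → the crate is in equilibrium; friction equals the required value.

f ≈ 55.1 N (up the incline)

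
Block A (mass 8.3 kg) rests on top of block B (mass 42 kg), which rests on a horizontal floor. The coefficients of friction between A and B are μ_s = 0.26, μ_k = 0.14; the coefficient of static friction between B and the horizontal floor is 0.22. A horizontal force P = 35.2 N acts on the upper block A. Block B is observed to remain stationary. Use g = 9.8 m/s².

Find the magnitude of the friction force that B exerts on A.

f ≈ 11.4 N

Normal force at the A–B interface: N₁ = m_A g = 81.34 N.
Maximum static friction on A from B: μ_s N₁ = 0.26×81.34 = 21.15 N.
Since P = 35.2 N > 21.15 N, A slides on B; the A–B friction is kinetic: f₁ = μ_k N₁ = 0.14×81.34 = 11.4 N.
B experiences an equal 11.4 N forward from A (third law). B is in equilibrium, so the floor supplies f₂ = 11.4 N of static friction (limit μ_s(m_A+m_B)g = 108.4 N, not exceeded).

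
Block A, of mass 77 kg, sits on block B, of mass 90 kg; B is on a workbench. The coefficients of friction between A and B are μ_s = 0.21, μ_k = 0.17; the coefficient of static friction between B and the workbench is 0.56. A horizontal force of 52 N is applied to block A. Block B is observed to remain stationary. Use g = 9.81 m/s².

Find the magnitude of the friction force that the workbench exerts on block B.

f ≈ 52 N

The normal force B exerts on A is simply A's weight, N₁ = 755.4 N.
Maximum static friction on A from B: μ_s N₁ = 0.21×755.4 = 158.6 N.
Since P = 52 N ≤ 158.6 N, A does not slip on B; friction on A equals P = 52 N.
B experiences an equal 52 N forward from A (third law). B is in equilibrium, so the floor supplies f₂ = 52 N of static friction (limit μ_s(m_A+m_B)g = 917.4 N, not exceeded).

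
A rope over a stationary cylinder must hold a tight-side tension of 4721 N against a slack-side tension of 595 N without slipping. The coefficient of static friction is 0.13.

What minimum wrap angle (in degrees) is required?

T₂/T₁ = e^{μβ} → β = ln(T₂/T₁)/μ.
β = ln(4721/595)/0.13 = 2.071/0.13 = 15.93 rad.
In degrees: β = 15.93 × 180/π = 913°.

β_min ≈ 913°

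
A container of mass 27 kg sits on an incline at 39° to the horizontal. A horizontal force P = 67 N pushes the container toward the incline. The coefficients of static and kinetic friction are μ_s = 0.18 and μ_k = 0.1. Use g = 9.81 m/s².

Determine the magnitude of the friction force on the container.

f ≈ 24.8 N (up the incline)

The horizontal push has a component P sin θ into the surface, so N = m g cos θ + P sin θ = 205.8 + 42.16 = 248 N.
Parallel to the incline: P cos θ − m g sin θ = 52.07 − 166.7 = -114.6 N; the friction needed to balance this is 114.6 N acting up the slope.
The limit of static friction is μ_s N = 44.64 N.
|f_req| = 114.6 > 44.64 N → the container slides down the incline; f = μ_k N = 0.1 × 248 = 24.8 N.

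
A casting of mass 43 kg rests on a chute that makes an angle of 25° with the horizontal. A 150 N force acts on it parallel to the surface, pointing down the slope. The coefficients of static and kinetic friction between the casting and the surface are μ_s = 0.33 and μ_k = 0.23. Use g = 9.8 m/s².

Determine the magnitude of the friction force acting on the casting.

Normal force: N = m g cos θ = 43 × 9.8 × cos 25° = 381.9 N.
Parallel to the incline, ΣF = 0 gives f = m g sin θ + P = 178.1 + 150 = 328.1 N (up-slope positive).
Static friction can supply at most μ_s N = 126 N.
|328.1| exceeds 126 N, so the casting slips down-slope; friction is kinetic, f = μ_k N = 0.23×381.9 = 87.8 N.

f ≈ 87.8 N (up the incline)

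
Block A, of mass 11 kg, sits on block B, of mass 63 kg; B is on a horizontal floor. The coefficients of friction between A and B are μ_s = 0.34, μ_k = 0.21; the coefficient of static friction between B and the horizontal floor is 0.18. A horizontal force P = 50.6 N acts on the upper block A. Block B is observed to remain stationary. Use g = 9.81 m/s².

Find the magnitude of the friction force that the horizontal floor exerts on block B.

The normal force B exerts on A is simply A's weight, N₁ = 107.9 N.
Maximum static friction on A from B: μ_s N₁ = 0.34×107.9 = 36.69 N.
Since P = 50.6 N > 36.69 N, A slides on B; the A–B friction is kinetic: f₁ = μ_k N₁ = 0.21×107.9 = 22.7 N.
By Newton's third law B feels 22.7 N forward from A. With B stationary, the floor's static friction on B balances it: f₂ = 22.7 N (well within μ_s(m_A+m_B)g = 130.7 N).

f ≈ 22.7 N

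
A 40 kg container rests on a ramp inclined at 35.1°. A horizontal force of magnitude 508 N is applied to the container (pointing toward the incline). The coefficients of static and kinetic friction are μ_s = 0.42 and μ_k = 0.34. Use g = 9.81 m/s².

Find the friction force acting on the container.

f ≈ 190 N (down the incline)

Resolve perpendicular to the incline: N = m g cos θ + P sin θ = 40×9.81×cos 35.1° + 508×sin 35.1° = 613.1 N.
Parallel to the incline: P cos θ − m g sin θ = 415.6 − 225.6 = 190 N; the friction needed to balance this is 190 N acting down the slope.
The limit of static friction is μ_s N = 257.5 N.
|f_req| = 190 ≤ 257.5 N → the container is in equilibrium; friction equals the required value.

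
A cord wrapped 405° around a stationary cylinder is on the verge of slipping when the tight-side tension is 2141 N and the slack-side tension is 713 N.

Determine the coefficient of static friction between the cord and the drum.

T₂/T₁ = e^{μβ} → μ = ln(T₂/T₁)/β.
β = 405° = 7.069 rad.
μ = ln(2141/713)/7.069 = ln(3.003)/7.069 = 0.156.

μ ≈ 0.156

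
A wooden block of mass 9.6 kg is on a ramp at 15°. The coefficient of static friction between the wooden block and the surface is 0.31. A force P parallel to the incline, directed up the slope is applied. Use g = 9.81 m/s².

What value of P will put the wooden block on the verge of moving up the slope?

P ≈ 52.6 N

At impending motion up the slope, friction acts down-slope at its limit: f = μ_s N.
P is parallel to the surface, so N = m g cos θ = 91 N.
Along the incline: P = m g sin θ + μ_s N = 24.4 + 0.31×91 = 52.6 N.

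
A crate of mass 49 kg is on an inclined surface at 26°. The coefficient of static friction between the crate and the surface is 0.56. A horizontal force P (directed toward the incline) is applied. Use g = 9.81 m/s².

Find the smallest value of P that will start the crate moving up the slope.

P ≈ 693 N

At impending motion up the slope, friction acts down-slope at its limit: f = μ_s N.
Perpendicular to the incline: N = m g cos θ + P sin θ.
Along the incline: P cos θ = m g sin θ + μ_s N = m g sin θ + μ_s (m g cos θ + P sin θ).
Solving, P (cos θ − μ_s sin θ) = m g (sin θ + μ_s cos θ), so P = 49×9.81×(sin 26° + 0.56 cos 26°)/(cos 26° − 0.56 sin 26°) = 481×0.9417/0.6533 = 693 N.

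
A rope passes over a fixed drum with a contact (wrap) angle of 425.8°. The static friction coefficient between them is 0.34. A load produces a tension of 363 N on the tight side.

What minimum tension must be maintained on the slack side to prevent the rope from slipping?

T_min ≈ 29 N

Capstan equation at impending slip: T_tight/T_slack = e^{μβ}.
β = 425.8° = 7.432 rad; e^{μβ} = e^{0.34×7.432} = 12.51.
T_slack = T_tight / e^{μβ} = 363 / 12.51 = 29 N.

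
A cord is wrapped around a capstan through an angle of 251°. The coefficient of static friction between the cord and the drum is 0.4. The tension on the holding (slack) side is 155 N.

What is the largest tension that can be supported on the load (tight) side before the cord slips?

T_max ≈ 894 N

At impending slip the capstan equation gives T₂/T₁ = e^{μβ} with β in radians.
β = 251° × π/180 = 4.381 rad.
e^{μβ} = e^{0.4×4.381} = 5.768.
T₂ = T₁ · e^{μβ} = 155 × 5.768 = 894 N.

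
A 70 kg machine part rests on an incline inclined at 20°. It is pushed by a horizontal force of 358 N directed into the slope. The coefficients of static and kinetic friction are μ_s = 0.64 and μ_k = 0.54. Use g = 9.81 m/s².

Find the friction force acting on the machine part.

f ≈ 102 N (down the incline)

Resolve perpendicular to the incline: N = m g cos θ + P sin θ = 70×9.81×cos 20° + 358×sin 20° = 767.7 N.
Along the incline, the net driving force (taking up-slope positive) is P cos θ − m g sin θ = 336.4 − 234.9 = 101.5 N, so equilibrium requires friction f = -101.5 N (down-slope).
The limit of static friction is μ_s N = 491.3 N.
Since 101.5 N is within the 491.3 N limit, the machine part stays put and friction is exactly 102 N.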